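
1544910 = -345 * (-4478)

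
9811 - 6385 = 3426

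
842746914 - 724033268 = 118713646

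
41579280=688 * 60435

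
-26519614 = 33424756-59944370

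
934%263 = 145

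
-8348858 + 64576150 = 56227292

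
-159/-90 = 53/30 ≈ 1.77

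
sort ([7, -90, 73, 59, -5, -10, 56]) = [-90, -10, -5, 7, 56, 59, 73]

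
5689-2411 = 3278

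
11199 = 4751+6448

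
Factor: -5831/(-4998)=2^(-1) * 3^(-1) * 7^1=7/6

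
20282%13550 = 6732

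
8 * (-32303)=-258424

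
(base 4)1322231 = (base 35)6ed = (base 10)7853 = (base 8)17255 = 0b1111010101101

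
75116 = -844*(-89)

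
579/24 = 24+1/8 ≈ 24.13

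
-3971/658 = -6-23/658 ≈ -6.03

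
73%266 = 73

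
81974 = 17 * 4822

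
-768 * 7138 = -5481984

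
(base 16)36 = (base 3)2000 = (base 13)42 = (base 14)3c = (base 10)54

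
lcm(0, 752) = 0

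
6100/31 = 196+24/31 ≈ 196.77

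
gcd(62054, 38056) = 142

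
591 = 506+85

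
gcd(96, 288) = 96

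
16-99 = -83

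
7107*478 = 3397146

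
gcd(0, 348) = 348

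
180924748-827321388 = -646396640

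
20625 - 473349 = -452724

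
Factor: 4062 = 2^1 * 3^1 * 677^1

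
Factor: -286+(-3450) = -1*2^3*467^1 = -3736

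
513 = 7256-6743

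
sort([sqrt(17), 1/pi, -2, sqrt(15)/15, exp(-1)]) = [-2, sqrt(15)/15, 1/pi, exp(-1), sqrt(17)]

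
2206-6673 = -4467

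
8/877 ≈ 0.00912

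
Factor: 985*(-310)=-1*2^1*5^2*31^1*197^1=-305350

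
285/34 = 8 + 13/34 ≈ 8.38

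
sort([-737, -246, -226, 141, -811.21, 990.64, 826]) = [-811.21, -737, -246, -226, 141, 826, 990.64]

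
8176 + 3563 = 11739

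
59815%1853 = 519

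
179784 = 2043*88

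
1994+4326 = 6320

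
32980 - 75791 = -42811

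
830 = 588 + 242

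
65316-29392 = 35924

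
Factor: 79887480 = 2^3*3^1*5^1*487^1*1367^1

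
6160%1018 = 52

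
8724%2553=1065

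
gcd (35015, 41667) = 1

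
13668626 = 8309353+5359273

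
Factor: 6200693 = 29^2*73^1*101^1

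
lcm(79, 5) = 395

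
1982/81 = 24 + 38/81 ≈ 24.47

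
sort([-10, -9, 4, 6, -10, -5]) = [-10, -10, -9, -5, 4, 6]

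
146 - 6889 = -6743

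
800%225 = 125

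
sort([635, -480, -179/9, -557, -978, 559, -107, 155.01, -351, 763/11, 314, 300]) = [-978, -557, -480, -351, -107, -179/9, 763/11, 155.01, 300, 314, 559, 635]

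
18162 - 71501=-53339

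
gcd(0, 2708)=2708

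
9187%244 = 159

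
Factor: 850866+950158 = 2^6 * 107^1 * 263^1 = 1801024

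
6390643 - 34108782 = -27718139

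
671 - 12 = 659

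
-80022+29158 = -50864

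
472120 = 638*740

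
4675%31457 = 4675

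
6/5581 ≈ 0.00108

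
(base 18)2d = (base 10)49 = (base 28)1l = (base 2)110001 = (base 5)144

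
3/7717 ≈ 0.000389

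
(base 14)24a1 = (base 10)6413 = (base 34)5il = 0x190d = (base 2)1100100001101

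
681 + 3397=4078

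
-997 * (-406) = 404782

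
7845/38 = 206 + 17/38 ≈ 206.45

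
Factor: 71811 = 3^2 * 79^1 * 101^1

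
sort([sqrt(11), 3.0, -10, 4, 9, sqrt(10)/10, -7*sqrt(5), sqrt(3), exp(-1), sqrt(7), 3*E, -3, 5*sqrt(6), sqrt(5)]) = [-7*sqrt(5), -10, -3, sqrt(10)/10, exp(-1), sqrt(3), sqrt(5), sqrt(7), 3.0, sqrt(11), 4, 3*E, 9, 5*sqrt(6)]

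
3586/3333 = 326/303 ≈ 1.08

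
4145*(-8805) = -36496725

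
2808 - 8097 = -5289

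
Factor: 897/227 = 3^1 * 13^1 * 23^1 * 227^(-1)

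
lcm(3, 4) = 12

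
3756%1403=950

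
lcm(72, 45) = 360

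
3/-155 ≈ -0.0194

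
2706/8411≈0.322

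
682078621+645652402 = 1327731023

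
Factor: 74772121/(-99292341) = -1*3^(-1)*29^1*47^(-2)*14983^(-1)*2578349^1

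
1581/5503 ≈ 0.287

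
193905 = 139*1395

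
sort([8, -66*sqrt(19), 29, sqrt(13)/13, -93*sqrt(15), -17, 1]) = [-93*sqrt(15), -66*sqrt(19), -17, sqrt(13)/13, 1, 8, 29]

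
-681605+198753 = -482852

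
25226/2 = 12613 = 12613.00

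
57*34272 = 1953504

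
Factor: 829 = 829^1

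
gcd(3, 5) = 1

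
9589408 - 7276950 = 2312458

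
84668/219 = 386 + 134/219 ≈ 386.61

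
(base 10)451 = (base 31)eh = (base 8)703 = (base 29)fg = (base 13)289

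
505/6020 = 101/1204≈0.0839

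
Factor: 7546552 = 2^3 * 13^1 * 149^1 * 487^1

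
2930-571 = 2359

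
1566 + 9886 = 11452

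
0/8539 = 0 = 0.00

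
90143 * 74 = 6670582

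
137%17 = 1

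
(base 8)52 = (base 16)2a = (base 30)1c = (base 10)42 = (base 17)28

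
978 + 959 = 1937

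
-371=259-630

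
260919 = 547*477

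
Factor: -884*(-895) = 2^2*5^1*13^1*17^1*179^1 = 791180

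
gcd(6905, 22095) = 5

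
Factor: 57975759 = 3^2*233^1*27647^1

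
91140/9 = 10126 + 2/3 ≈ 10126.67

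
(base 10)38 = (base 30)18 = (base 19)20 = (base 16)26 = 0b100110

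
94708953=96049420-1340467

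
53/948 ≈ 0.0559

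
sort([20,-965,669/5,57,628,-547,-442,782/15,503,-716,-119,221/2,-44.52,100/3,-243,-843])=[-965,-843,-716,-547,-442,-243,-119,-44.52,20,100/3,782/15,57,221/2,669/5,503,628]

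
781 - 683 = 98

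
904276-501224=403052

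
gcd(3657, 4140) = 69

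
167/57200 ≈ 0.00292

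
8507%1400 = 107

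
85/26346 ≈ 0.00323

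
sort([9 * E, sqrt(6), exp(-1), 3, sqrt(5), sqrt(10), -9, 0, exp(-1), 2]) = [-9, 0, exp(-1), exp(-1), 2, sqrt(5), sqrt(6), 3, sqrt(10), 9 * E]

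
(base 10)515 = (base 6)2215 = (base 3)201002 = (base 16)203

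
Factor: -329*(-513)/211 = 3^3*7^1*19^1*47^1*211^(-1) = 168777/211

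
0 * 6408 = 0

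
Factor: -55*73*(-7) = 5^1*7^1*11^1*73^1 = 28105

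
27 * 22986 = 620622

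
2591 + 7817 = 10408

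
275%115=45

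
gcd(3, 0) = 3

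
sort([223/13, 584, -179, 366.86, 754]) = [-179, 223/13, 366.86, 584, 754]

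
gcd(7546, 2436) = 14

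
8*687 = 5496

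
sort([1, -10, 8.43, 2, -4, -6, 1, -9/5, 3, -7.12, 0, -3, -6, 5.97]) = [-10, -7.12, -6, -6, -4, -3, -9/5, 0, 1, 1, 2, 3, 5.97, 8.43]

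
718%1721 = 718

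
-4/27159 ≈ -0.000147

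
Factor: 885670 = 2^1 * 5^1 * 31^1 * 2857^1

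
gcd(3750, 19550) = 50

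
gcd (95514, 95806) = 2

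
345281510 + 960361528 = 1305643038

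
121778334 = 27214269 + 94564065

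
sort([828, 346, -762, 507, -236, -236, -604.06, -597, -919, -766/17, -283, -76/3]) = [-919, -762, -604.06, -597, -283, -236, -236, -766/17, -76/3, 346, 507, 828]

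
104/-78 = -1-1/3 ≈ -1.33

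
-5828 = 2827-8655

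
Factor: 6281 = 11^1*571^1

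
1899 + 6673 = 8572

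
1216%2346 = 1216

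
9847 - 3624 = 6223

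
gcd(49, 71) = 1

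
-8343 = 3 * (-2781)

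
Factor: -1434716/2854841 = -1*2^2*11^(-1)*251^1*1429^1*259531^(-1)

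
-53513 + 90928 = 37415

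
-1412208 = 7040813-8453021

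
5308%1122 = 820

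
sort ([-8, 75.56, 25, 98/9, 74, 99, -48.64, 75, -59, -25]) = [-59, -48.64, -25, -8, 98/9, 25, 74, 75, 75.56, 99]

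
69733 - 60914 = 8819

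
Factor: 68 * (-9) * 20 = -1 * 2^4 * 3^2 * 5^1 * 17^1 = -12240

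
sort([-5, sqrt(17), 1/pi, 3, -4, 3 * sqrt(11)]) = [-5, -4, 1/pi, 3, sqrt(17), 3 * sqrt(11)]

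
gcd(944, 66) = 2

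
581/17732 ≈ 0.0328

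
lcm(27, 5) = 135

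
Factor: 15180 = 2^2 * 3^1 * 5^1 * 11^1 * 23^1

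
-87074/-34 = 2561 = 2561.00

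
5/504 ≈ 0.00992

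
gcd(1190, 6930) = 70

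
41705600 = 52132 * 800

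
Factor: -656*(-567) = 2^4*3^4*7^1*41^1 = 371952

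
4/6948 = 1/1737 ≈ 0.000576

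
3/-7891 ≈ -0.000380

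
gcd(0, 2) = 2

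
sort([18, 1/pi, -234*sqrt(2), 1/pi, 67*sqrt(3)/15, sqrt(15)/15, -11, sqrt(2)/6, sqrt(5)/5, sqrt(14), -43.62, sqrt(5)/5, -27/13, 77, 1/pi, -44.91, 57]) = [-234*sqrt(2), -44.91, -43.62, -11, -27/13, sqrt(2)/6, sqrt(15)/15, 1/pi, 1/pi, 1/pi, sqrt(5)/5, sqrt(5)/5, sqrt(14), 67*sqrt(3)/15, 18, 57, 77]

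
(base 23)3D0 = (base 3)2120212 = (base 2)11101011110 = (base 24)36E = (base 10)1886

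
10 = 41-31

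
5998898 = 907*6614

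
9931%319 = 42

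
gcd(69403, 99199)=1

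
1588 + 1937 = 3525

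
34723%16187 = 2349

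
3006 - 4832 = -1826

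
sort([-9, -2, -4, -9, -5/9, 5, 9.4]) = [-9, -9, -4, -2, -5/9, 5, 9.4]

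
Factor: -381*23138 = -1*2^1*3^1*23^1*127^1*503^1 = -8815578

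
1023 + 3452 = 4475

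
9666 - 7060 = 2606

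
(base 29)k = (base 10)20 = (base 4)110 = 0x14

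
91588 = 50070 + 41518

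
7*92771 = 649397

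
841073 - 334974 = 506099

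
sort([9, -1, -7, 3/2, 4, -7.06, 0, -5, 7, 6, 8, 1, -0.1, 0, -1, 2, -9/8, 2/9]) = [-7.06, -7, -5, -9/8, -1, -1, -0.1, 0, 0, 2/9, 1, 3/2, 2, 4, 6, 7, 8, 9]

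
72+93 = 165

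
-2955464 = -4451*664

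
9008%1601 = 1003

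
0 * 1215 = 0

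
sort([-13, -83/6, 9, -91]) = [-91, -83/6, -13, 9]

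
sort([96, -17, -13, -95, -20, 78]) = [-95, -20, -17, -13, 78, 96]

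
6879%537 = 435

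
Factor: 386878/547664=2^(-3)*13^(-1)*19^1*2633^(-1)*10181^1=193439/273832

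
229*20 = 4580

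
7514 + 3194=10708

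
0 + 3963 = 3963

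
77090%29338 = 18414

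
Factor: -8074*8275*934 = -1*2^2*5^2*11^1*331^1*367^1*467^1 = -62402734900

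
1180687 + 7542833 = 8723520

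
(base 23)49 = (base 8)145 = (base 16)65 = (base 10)101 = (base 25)41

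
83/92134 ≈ 0.000901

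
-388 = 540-928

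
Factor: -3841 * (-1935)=3^2 * 5^1 * 23^1 * 43^1 * 167^1=7432335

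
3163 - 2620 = 543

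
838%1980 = 838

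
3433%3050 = 383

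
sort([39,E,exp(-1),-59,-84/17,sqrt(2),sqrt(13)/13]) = [-59,-84/17,sqrt(13)/13,exp(-1),sqrt(2),E,39]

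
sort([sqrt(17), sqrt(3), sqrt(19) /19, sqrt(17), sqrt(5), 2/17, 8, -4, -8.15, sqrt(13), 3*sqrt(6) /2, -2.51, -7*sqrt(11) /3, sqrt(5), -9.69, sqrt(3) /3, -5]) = [-9.69, -8.15, -7*sqrt(11) /3, -5, -4, -2.51, 2/17, sqrt(19) /19, sqrt(3) /3, sqrt(3), sqrt(5), sqrt(5), sqrt(13), 3*sqrt(6) /2, sqrt(17), sqrt(17), 8]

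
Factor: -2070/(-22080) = 2^(-5)*3^1 = 3/32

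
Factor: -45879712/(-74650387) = 2^5 * 7^(-1) * 23^(-1) * 31^(-1) * 14957^(-1) * 1433741^1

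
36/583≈0.0617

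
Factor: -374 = -1*2^1*11^1*17^1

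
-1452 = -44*33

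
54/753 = 18/251 ≈ 0.0717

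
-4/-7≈0.571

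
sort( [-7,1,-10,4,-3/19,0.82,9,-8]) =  [-10,-8,-7,-3/19,0.82,1,4,9]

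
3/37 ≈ 0.0811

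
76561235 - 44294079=32267156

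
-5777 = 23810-29587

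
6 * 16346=98076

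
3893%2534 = 1359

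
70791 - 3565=67226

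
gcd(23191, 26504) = 3313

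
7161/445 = 16 + 41/445 ≈ 16.09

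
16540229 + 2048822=18589051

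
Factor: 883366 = 2^1 * 11^1 * 40153^1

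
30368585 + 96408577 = 126777162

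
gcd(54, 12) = 6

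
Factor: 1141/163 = 7^1 = 7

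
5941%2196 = 1549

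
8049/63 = 2683/21 ≈ 127.76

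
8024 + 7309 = 15333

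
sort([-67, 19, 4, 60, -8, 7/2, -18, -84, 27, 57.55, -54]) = [-84, -67, -54, -18, -8, 7/2, 4, 19, 27, 57.55, 60]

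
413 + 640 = 1053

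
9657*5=48285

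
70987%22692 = 2911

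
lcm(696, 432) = 12528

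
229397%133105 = 96292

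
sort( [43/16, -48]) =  [-48, 43/16]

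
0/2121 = 0 = 0.00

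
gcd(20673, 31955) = 1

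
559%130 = 39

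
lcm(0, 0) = 0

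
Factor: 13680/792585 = 2^4*3^(-2)*103^(-1) = 16/927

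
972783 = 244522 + 728261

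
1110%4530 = 1110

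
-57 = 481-538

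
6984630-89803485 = -82818855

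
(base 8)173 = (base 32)3r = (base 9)146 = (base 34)3l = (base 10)123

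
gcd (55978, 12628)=2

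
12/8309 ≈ 0.00144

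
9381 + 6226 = 15607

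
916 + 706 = 1622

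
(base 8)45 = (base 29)18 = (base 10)37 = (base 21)1g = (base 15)27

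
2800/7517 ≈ 0.372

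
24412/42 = 12206/21 ≈ 581.24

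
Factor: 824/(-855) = -1*2^3*3^(-2)*5^(-1)*19^(-1)*103^1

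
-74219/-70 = 1060 + 19/70 ≈ 1060.27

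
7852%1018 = 726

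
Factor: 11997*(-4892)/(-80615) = 2^2*3^2*5^(-1)*23^(-1)*31^1*43^1*701^(-1)*1223^1 = 58689324/80615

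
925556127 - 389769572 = 535786555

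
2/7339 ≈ 0.000273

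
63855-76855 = -13000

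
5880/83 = 70 + 70/83 ≈ 70.84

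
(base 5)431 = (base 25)4g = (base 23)51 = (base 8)164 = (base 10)116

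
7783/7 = 1111 + 6/7 ≈ 1111.86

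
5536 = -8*(-692)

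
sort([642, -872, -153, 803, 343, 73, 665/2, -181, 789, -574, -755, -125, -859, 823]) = [-872, -859, -755, -574, -181, -153, -125, 73, 665/2, 343, 642, 789, 803, 823]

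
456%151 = 3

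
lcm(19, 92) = 1748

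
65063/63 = 1032 + 47/63 ≈ 1032.75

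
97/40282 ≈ 0.00241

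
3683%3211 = 472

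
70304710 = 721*97510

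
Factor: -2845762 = -1*2^1*449^1*3169^1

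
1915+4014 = 5929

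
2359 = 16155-13796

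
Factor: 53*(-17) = -1*17^1*53^1 = -901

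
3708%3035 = 673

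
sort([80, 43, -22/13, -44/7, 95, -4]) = [-44/7, -4, -22/13, 43, 80, 95]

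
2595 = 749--1846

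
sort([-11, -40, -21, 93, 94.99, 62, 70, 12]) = [-40, -21, -11, 12, 62, 70, 93, 94.99]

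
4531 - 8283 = -3752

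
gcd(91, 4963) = 7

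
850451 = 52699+797752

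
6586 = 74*89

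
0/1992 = 0 = 0.00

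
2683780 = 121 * 22180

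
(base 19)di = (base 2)100001001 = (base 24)b1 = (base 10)265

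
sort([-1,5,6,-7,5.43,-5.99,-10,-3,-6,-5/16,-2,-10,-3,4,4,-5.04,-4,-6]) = [-10,-10,-7,-6,-6,-5.99,-5.04,-4,-3,-3,-2,-1,-5/16,4,4,5,5.43,6]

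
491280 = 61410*8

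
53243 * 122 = 6495646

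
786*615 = 483390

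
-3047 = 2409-5456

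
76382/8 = 9547 + 3/4 = 9547.75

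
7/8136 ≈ 0.000860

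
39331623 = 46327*849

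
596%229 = 138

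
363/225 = 1 + 46/75 ≈ 1.61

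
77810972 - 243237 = 77567735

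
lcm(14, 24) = 168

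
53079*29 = 1539291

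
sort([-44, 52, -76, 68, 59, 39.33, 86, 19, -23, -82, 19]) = [-82, -76, -44, -23, 19, 19, 39.33, 52, 59, 68, 86]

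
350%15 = 5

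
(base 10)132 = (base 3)11220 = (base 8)204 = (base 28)4k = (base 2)10000100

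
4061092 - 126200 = 3934892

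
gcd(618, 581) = 1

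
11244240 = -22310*(-504)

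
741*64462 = 47766342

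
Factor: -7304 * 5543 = -1 * 2^3 * 11^1 * 23^1 * 83^1 * 241^1 = -40486072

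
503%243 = 17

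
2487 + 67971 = 70458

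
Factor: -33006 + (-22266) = -1*2^3*3^1*7^2*47^1 = -55272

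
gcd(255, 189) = 3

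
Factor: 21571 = 11^1 * 37^1 * 53^1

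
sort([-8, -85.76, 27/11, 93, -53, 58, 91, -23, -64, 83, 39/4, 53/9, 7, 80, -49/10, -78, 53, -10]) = [-85.76, -78, -64, -53, -23, -10, -8, -49/10, 27/11, 53/9, 7, 39/4, 53, 58, 80, 83, 91, 93]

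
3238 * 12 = 38856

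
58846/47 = 1252 + 2/47 ≈ 1252.04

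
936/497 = 1 + 439/497 ≈ 1.88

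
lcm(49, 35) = 245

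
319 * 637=203203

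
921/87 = 10+17/29 ≈ 10.59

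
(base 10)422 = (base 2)110100110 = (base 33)cq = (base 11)354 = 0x1a6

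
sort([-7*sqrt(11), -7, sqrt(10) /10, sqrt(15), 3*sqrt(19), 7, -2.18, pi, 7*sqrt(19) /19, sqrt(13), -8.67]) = [-7*sqrt(11), -8.67, -7, -2.18, sqrt(10) /10, 7*sqrt(19) /19, pi, sqrt(13), sqrt(15), 7, 3*sqrt(19)]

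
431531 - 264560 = 166971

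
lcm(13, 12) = 156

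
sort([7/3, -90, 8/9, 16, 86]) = [-90, 8/9, 7/3, 16, 86]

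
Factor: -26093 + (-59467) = -1 * 2^3 * 3^1 * 5^1 * 23^1 * 31^1 = -85560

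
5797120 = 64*90580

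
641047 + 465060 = 1106107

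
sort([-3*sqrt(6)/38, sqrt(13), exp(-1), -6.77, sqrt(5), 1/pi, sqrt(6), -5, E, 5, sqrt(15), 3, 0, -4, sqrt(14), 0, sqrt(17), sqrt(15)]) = [-6.77, -5, -4, -3*sqrt(6)/38, 0, 0, 1/pi, exp(-1), sqrt(5), sqrt(6), E, 3, sqrt(13), sqrt(14), sqrt(15), sqrt(15), sqrt(17), 5]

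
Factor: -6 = -1*2^1*3^1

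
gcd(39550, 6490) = 10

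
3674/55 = 66 + 4/5 = 66.80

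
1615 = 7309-5694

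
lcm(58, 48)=1392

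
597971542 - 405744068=192227474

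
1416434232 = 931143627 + 485290605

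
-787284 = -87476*9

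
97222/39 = 2492 + 34/39 ≈ 2492.87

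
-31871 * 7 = -223097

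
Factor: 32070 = 2^1 * 3^1 * 5^1 * 1069^1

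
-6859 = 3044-9903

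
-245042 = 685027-930069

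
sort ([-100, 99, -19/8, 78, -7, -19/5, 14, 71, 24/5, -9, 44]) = [-100, -9, -7, -19/5, -19/8, 24/5, 14, 44, 71, 78, 99]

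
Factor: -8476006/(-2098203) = 2^1*3^(-1)*7^1*11^1*23^1*2393^1*699401^(-1)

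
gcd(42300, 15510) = 1410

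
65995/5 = 13199 = 13199.00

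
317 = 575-258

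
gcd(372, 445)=1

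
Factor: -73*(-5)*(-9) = -1*3^2*5^1*73^1 = -3285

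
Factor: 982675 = 5^2*23^1*1709^1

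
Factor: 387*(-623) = -1*3^2*7^1*43^1*89^1 = -241101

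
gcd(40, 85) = 5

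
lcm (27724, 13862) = 27724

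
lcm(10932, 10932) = 10932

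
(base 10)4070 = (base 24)71e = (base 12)2432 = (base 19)b54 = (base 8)7746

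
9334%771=82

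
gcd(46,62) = 2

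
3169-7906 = -4737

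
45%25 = 20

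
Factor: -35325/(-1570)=2^(-1)*3^2*5^1=45/2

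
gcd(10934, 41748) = 994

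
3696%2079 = 1617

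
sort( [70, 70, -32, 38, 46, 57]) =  [-32, 38, 46, 57, 70, 70]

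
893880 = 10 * 89388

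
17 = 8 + 9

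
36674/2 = 18337 = 18337.00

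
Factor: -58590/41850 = -1*5^(-1)*7^1 = -7/5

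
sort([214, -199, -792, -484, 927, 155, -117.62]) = [-792, -484, -199, -117.62, 155, 214, 927]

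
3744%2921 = 823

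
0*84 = 0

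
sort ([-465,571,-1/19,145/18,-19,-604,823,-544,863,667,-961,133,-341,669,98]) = [-961,-604,-544,-465,-341,-19,-1/19,145/18,98,133,571,667,669,823,863]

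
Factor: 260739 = 3^5 * 29^1 * 37^1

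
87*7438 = 647106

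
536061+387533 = 923594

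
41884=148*283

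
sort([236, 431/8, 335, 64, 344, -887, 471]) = [-887, 431/8, 64, 236, 335, 344, 471]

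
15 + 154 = 169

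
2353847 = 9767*241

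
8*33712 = 269696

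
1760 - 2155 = -395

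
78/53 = 1 + 25/53 ≈ 1.47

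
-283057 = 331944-615001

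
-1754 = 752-2506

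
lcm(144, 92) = 3312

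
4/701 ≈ 0.00571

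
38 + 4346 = 4384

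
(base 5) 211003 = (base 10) 7003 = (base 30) 7nd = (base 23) d5b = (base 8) 15533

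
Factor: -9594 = -1*2^1*3^2*13^1*41^1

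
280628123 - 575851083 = -295222960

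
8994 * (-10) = -89940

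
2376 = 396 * 6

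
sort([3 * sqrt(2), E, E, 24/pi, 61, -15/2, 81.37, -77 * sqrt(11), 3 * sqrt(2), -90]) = [-77 * sqrt(11), -90, -15/2, E, E, 3 * sqrt(2), 3 * sqrt(2), 24/pi, 61, 81.37]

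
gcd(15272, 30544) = 15272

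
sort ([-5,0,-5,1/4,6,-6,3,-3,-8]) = [-8,-6,-5,-5,-3,0,1/4,3,6]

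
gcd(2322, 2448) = 18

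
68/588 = 17/147 ≈ 0.116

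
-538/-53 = 10 + 8/53 ≈ 10.15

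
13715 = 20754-7039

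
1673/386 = 4+129/386 ≈ 4.33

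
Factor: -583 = -1*11^1*53^1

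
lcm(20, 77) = 1540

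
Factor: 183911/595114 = 2^(-1)*7^1*43^1*487^(-1) = 301/974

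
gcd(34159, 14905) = 1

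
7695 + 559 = 8254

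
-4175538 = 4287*(-974)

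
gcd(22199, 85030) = 1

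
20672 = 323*64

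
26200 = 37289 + -11089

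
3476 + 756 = 4232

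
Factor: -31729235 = -1*5^1*947^1*6701^1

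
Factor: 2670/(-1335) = -1*2^1 = -2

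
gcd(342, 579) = 3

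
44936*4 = 179744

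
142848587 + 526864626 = 669713213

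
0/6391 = 0 = 0.00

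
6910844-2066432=4844412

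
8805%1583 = 890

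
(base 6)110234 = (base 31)9gl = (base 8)21716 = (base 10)9166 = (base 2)10001111001110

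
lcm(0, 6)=0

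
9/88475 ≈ 0.000102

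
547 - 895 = -348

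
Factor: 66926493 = 3^4 * 19^1 * 43487^1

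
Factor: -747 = -1*3^2*83^1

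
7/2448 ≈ 0.00286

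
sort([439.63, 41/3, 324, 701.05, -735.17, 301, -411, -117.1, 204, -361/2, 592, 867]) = [-735.17, -411, -361/2, -117.1, 41/3, 204, 301, 324, 439.63, 592, 701.05, 867]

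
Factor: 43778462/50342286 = 3^(-1)*7^3*13^1*19^(-1)*383^(-1)*1153^(-1)*4909^1 = 21889231/25171143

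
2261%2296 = 2261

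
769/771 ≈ 0.997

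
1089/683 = 1 + 406/683 ≈ 1.59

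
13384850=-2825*(-4738)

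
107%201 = 107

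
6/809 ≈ 0.00742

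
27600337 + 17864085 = 45464422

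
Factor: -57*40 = -1*2^3*3^1*5^1*19^1 = -2280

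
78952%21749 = 13705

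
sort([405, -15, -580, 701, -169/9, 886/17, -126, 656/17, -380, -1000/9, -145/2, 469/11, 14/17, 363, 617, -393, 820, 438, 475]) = [-580, -393, -380, -126, -1000/9, -145/2, -169/9, -15, 14/17, 656/17, 469/11, 886/17, 363, 405, 438, 475, 617, 701, 820]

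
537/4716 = 179/1572 ≈ 0.114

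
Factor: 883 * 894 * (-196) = -1 * 2^3 * 3^1 * 7^2 * 149^1 * 883^1 = -154722792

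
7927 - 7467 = 460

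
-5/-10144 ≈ 0.000493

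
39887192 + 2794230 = 42681422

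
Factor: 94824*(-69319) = -1*2^3*3^3*103^1*439^1*673^1 = -6573104856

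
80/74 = 1 + 3/37 ≈ 1.08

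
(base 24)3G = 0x58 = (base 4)1120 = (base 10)88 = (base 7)154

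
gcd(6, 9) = 3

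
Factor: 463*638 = 2^1*11^1*29^1*463^1 = 295394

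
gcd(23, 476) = 1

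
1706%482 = 260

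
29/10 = 2+9/10 = 2.90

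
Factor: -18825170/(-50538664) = 2^(-2) * 5^1 * 7^1 * 11^(-1) * 13^1 * 137^1 * 151^1 * 241^(-1) * 2383^(-1) = 9412585/25269332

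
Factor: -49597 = -1 * 49597^1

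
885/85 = 10 + 7/17 ≈ 10.41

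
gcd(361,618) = 1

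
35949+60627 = 96576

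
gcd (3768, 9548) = 4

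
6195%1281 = 1071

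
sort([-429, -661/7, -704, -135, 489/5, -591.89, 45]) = [-704, -591.89, -429, -135, -661/7, 45, 489/5]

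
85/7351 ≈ 0.0116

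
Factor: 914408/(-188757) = -1*2^3*3^(-3)*11^1*6991^(-1)*10391^1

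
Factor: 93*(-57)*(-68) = 2^2*3^2*17^1*19^1*31^1 = 360468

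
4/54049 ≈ 0.0000740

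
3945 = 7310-3365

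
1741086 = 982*1773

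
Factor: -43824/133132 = -1*2^2*3^1*11^1*401^(-1) = -132/401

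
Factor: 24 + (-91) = -1 * 67^1 = -67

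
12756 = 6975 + 5781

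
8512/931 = 9 + 1/7 ≈ 9.14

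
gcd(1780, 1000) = 20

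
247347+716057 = 963404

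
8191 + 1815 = 10006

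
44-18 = 26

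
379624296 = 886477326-506853030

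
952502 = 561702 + 390800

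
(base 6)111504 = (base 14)3648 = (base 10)9472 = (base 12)5594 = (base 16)2500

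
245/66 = 3 + 47/66 ≈ 3.71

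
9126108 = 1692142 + 7433966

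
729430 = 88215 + 641215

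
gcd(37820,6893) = 61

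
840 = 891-51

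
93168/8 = 11646 = 11646.00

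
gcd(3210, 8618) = 2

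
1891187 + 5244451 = 7135638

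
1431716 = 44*32539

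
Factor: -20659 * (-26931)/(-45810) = -1 * 2^(-1) * 3^(-1) * 5^(-1) * 47^1 * 73^1 * 191^1 * 283^1 * 509^(-1) = -185455843/15270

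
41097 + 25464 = 66561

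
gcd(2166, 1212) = 6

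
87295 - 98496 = -11201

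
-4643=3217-7860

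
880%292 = 4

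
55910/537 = 104 + 62/537 ≈ 104.12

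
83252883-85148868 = -1895985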